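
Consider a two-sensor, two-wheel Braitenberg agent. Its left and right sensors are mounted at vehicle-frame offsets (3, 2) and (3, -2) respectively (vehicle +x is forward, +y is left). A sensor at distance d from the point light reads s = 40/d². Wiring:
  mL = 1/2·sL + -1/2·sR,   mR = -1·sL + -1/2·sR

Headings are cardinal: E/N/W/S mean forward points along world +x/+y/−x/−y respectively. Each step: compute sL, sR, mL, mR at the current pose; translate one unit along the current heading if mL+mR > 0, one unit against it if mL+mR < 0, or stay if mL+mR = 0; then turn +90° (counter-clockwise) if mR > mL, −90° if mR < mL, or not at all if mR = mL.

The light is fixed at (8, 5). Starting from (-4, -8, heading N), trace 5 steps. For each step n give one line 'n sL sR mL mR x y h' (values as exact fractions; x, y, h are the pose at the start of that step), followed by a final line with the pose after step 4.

n=0: pose=(-4,-8,N); sL=5/37, sR=1/5; mL=-6/185, mR=-87/370; mL+mR=-99/370 → advance -1; mR−mL=-15/74 → turn -1·90°
n=1: pose=(-4,-9,E); sL=8/45, sR=40/337; mL=448/15165, mR=-3596/15165; mL+mR=-3148/15165 → advance -1; mR−mL=-4/15 → turn -1·90°
n=2: pose=(-5,-9,S); sL=4/41, sR=20/257; mL=104/10537, mR=-1438/10537; mL+mR=-1334/10537 → advance -1; mR−mL=-6/41 → turn -1·90°
n=3: pose=(-5,-8,W); sL=40/481, sR=40/377; mL=-160/13949, mR=-1900/13949; mL+mR=-2060/13949 → advance -1; mR−mL=-60/481 → turn -1·90°
n=4: pose=(-4,-8,N); sL=5/37, sR=1/5; mL=-6/185, mR=-87/370; mL+mR=-99/370 → advance -1; mR−mL=-15/74 → turn -1·90°

0 5/37 1/5 -6/185 -87/370 -4 -8 N
1 8/45 40/337 448/15165 -3596/15165 -4 -9 E
2 4/41 20/257 104/10537 -1438/10537 -5 -9 S
3 40/481 40/377 -160/13949 -1900/13949 -5 -8 W
4 5/37 1/5 -6/185 -87/370 -4 -8 N
final -4 -9 E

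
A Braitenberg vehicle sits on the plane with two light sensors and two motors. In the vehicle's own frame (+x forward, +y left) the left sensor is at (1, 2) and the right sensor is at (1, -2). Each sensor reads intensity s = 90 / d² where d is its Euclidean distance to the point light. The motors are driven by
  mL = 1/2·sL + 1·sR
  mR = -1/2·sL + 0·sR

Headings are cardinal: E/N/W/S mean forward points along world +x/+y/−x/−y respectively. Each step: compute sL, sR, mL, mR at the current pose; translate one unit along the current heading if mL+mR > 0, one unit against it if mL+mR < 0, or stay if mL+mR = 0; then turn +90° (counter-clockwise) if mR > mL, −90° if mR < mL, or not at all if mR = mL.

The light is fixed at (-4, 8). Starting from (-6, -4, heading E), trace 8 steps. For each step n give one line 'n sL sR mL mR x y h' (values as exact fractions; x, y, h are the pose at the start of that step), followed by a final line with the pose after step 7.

n=0: pose=(-6,-4,E); sL=90/101, sR=90/197; mL=17955/19897, mR=-45/101; mL+mR=90/197 → advance +1; mR−mL=-26820/19897 → turn -1·90°
n=1: pose=(-5,-4,S); sL=9/17, sR=45/89; mL=2331/3026, mR=-9/34; mL+mR=45/89 → advance +1; mR−mL=-1566/1513 → turn -1·90°
n=2: pose=(-5,-5,W); sL=90/229, sR=18/25; mL=5247/5725, mR=-45/229; mL+mR=18/25 → advance +1; mR−mL=-6372/5725 → turn -1·90°
n=3: pose=(-6,-5,N); sL=9/16, sR=5/8; mL=29/32, mR=-9/32; mL+mR=5/8 → advance +1; mR−mL=-19/16 → turn -1·90°
n=4: pose=(-6,-4,E); sL=90/101, sR=90/197; mL=17955/19897, mR=-45/101; mL+mR=90/197 → advance +1; mR−mL=-26820/19897 → turn -1·90°
n=5: pose=(-5,-4,S); sL=9/17, sR=45/89; mL=2331/3026, mR=-9/34; mL+mR=45/89 → advance +1; mR−mL=-1566/1513 → turn -1·90°
n=6: pose=(-5,-5,W); sL=90/229, sR=18/25; mL=5247/5725, mR=-45/229; mL+mR=18/25 → advance +1; mR−mL=-6372/5725 → turn -1·90°
n=7: pose=(-6,-5,N); sL=9/16, sR=5/8; mL=29/32, mR=-9/32; mL+mR=5/8 → advance +1; mR−mL=-19/16 → turn -1·90°

0 90/101 90/197 17955/19897 -45/101 -6 -4 E
1 9/17 45/89 2331/3026 -9/34 -5 -4 S
2 90/229 18/25 5247/5725 -45/229 -5 -5 W
3 9/16 5/8 29/32 -9/32 -6 -5 N
4 90/101 90/197 17955/19897 -45/101 -6 -4 E
5 9/17 45/89 2331/3026 -9/34 -5 -4 S
6 90/229 18/25 5247/5725 -45/229 -5 -5 W
7 9/16 5/8 29/32 -9/32 -6 -5 N
final -6 -4 E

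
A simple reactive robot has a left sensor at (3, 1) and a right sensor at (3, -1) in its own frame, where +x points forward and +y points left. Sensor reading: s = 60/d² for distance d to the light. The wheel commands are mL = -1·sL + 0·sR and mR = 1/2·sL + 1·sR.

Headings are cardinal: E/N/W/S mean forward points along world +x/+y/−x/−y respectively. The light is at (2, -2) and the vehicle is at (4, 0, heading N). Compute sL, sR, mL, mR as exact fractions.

left sensor world pos  = (3, 3); dL² = 26
right sensor world pos = (5, 3); dR² = 34
sL = 60/26 = 30/13
sR = 60/34 = 30/17
mL = -1·sL + 0·sR = -30/13
mR = 1/2·sL + 1·sR = 645/221

30/13 30/17 -30/13 645/221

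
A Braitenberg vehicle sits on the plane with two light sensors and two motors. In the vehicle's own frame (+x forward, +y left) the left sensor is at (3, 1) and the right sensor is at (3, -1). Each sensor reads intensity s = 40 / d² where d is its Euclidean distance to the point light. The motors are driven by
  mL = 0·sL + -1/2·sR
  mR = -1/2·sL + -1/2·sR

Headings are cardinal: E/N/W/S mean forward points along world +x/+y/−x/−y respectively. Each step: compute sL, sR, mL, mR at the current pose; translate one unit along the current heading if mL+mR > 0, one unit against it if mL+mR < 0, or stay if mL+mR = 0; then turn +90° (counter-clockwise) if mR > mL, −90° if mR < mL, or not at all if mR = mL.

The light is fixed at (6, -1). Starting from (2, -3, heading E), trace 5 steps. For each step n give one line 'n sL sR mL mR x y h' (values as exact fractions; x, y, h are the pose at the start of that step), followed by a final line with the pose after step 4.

0 20 4 -2 -12 2 -3 E
1 40/41 40/61 -20/61 -2040/2501 1 -3 S
2 10/17 5/8 -5/16 -165/272 1 -2 W
3 40/29 40/13 -20/13 -840/377 2 -2 N
4 20 4 -2 -12 2 -3 E
final 1 -3 S

n=0: pose=(2,-3,E); sL=20, sR=4; mL=-2, mR=-12; mL+mR=-14 → advance -1; mR−mL=-10 → turn -1·90°
n=1: pose=(1,-3,S); sL=40/41, sR=40/61; mL=-20/61, mR=-2040/2501; mL+mR=-2860/2501 → advance -1; mR−mL=-20/41 → turn -1·90°
n=2: pose=(1,-2,W); sL=10/17, sR=5/8; mL=-5/16, mR=-165/272; mL+mR=-125/136 → advance -1; mR−mL=-5/17 → turn -1·90°
n=3: pose=(2,-2,N); sL=40/29, sR=40/13; mL=-20/13, mR=-840/377; mL+mR=-1420/377 → advance -1; mR−mL=-20/29 → turn -1·90°
n=4: pose=(2,-3,E); sL=20, sR=4; mL=-2, mR=-12; mL+mR=-14 → advance -1; mR−mL=-10 → turn -1·90°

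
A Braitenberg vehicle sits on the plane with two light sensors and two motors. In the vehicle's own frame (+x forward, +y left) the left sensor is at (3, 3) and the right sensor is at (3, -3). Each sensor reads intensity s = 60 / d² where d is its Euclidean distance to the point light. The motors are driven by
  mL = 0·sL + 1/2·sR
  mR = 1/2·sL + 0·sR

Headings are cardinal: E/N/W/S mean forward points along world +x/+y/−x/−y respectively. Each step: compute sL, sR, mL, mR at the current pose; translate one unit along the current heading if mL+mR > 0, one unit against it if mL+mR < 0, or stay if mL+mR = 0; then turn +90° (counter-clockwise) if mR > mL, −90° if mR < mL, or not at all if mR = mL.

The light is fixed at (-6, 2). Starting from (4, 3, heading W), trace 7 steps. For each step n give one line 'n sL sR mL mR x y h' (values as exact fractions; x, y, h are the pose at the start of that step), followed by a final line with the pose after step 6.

0 60/53 12/13 6/13 30/53 4 3 W
1 15/37 3/2 3/4 15/74 3 3 S
2 4/3 4/3 2/3 2/3 3 2 W
3 30/17 30/17 15/17 15/17 2 2 W
4 12/5 12/5 6/5 6/5 1 2 W
5 10/3 10/3 5/3 5/3 0 2 W
6 60/13 60/13 30/13 30/13 -1 2 W
final -2 2 W

n=0: pose=(4,3,W); sL=60/53, sR=12/13; mL=6/13, mR=30/53; mL+mR=708/689 → advance +1; mR−mL=72/689 → turn +1·90°
n=1: pose=(3,3,S); sL=15/37, sR=3/2; mL=3/4, mR=15/74; mL+mR=141/148 → advance +1; mR−mL=-81/148 → turn -1·90°
n=2: pose=(3,2,W); sL=4/3, sR=4/3; mL=2/3, mR=2/3; mL+mR=4/3 → advance +1; mR−mL=0 → turn +0·90°
n=3: pose=(2,2,W); sL=30/17, sR=30/17; mL=15/17, mR=15/17; mL+mR=30/17 → advance +1; mR−mL=0 → turn +0·90°
n=4: pose=(1,2,W); sL=12/5, sR=12/5; mL=6/5, mR=6/5; mL+mR=12/5 → advance +1; mR−mL=0 → turn +0·90°
n=5: pose=(0,2,W); sL=10/3, sR=10/3; mL=5/3, mR=5/3; mL+mR=10/3 → advance +1; mR−mL=0 → turn +0·90°
n=6: pose=(-1,2,W); sL=60/13, sR=60/13; mL=30/13, mR=30/13; mL+mR=60/13 → advance +1; mR−mL=0 → turn +0·90°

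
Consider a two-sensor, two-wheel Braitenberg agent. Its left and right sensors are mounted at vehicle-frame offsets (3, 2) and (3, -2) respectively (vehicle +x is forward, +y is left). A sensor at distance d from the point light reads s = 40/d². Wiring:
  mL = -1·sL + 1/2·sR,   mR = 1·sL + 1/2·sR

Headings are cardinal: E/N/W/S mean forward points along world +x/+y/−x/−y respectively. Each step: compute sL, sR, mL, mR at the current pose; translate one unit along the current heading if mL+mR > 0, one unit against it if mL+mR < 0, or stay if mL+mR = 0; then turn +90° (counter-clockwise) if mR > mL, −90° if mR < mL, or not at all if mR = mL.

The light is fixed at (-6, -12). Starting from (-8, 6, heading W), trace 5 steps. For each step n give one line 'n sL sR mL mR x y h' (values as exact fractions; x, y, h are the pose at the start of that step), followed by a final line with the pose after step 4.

n=0: pose=(-8,6,W); sL=40/281, sR=8/85; mL=-2276/23885, mR=4524/23885; mL+mR=8/85 → advance +1; mR−mL=80/281 → turn +1·90°
n=1: pose=(-9,6,S); sL=20/113, sR=4/25; mL=-274/2825, mR=726/2825; mL+mR=4/25 → advance +1; mR−mL=40/113 → turn +1·90°
n=2: pose=(-9,5,E); sL=40/361, sR=8/45; mL=-356/16245, mR=3244/16245; mL+mR=8/45 → advance +1; mR−mL=80/361 → turn +1·90°
n=3: pose=(-8,5,N); sL=5/52, sR=1/10; mL=-3/65, mR=19/130; mL+mR=1/10 → advance +1; mR−mL=5/26 → turn +1·90°
n=4: pose=(-8,6,W); sL=40/281, sR=8/85; mL=-2276/23885, mR=4524/23885; mL+mR=8/85 → advance +1; mR−mL=80/281 → turn +1·90°

0 40/281 8/85 -2276/23885 4524/23885 -8 6 W
1 20/113 4/25 -274/2825 726/2825 -9 6 S
2 40/361 8/45 -356/16245 3244/16245 -9 5 E
3 5/52 1/10 -3/65 19/130 -8 5 N
4 40/281 8/85 -2276/23885 4524/23885 -8 6 W
final -9 6 S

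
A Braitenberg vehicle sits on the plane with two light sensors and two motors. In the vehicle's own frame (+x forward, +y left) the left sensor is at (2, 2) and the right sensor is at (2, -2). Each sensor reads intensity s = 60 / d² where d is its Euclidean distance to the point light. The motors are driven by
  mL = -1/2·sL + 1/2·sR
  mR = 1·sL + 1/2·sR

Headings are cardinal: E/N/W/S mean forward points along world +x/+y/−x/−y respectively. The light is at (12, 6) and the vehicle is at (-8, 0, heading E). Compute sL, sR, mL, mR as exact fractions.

left sensor world pos  = (-6, 2); dL² = 340
right sensor world pos = (-6, -2); dR² = 388
sL = 60/340 = 3/17
sR = 60/388 = 15/97
mL = -1/2·sL + 1/2·sR = -18/1649
mR = 1·sL + 1/2·sR = 837/3298

3/17 15/97 -18/1649 837/3298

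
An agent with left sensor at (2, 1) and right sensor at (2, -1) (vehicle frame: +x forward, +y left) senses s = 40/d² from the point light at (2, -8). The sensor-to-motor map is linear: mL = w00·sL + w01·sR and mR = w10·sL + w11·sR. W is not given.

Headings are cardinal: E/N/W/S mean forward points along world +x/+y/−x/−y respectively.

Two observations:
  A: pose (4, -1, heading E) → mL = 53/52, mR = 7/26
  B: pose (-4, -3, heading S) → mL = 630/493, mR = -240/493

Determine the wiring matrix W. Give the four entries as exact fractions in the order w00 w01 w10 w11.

obs A: pose=(4,-1,E) → sL=1/2, sR=10/13, mL=53/52, mR=7/26
obs B: pose=(-4,-3,S) → sL=20/17, sR=20/29, mL=630/493, mR=-240/493
sensor matrix S = [[1/2, 10/13], [20/17, 20/29]]; det S = -3590/6409
solve [mL_A; mL_B] = S·[w00; w01] and [mR_A; mR_B] = S·[w10; w11]:
  w00 = 1/2, w01 = 1, w10 = -1, w11 = 1

1/2 1 -1 1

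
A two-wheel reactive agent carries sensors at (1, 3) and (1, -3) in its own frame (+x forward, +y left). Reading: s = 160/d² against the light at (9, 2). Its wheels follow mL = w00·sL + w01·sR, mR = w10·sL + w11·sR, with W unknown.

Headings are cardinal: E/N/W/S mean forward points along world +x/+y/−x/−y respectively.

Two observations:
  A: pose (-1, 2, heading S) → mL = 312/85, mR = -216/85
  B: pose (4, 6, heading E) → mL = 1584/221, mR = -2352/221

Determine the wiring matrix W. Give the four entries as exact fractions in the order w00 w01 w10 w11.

obs A: pose=(-1,2,S) → sL=16/5, sR=16/17, mL=312/85, mR=-216/85
obs B: pose=(4,6,E) → sL=32/13, sR=160/17, mL=1584/221, mR=-2352/221
sensor matrix S = [[16/5, 16/17], [32/13, 160/17]]; det S = 6144/221
solve [mL_A; mL_B] = S·[w00; w01] and [mR_A; mR_B] = S·[w10; w11]:
  w00 = 1, w01 = 1/2, w10 = -1/2, w11 = -1

1 1/2 -1/2 -1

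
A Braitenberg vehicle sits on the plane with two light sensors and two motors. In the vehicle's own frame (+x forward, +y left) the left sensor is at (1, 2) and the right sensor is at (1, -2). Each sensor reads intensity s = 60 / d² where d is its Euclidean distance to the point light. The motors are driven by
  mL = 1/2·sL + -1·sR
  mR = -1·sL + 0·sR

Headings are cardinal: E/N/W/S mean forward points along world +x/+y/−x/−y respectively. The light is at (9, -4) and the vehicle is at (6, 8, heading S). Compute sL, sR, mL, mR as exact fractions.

30/61 30/73 -735/4453 -30/61

left sensor world pos  = (8, 7); dL² = 122
right sensor world pos = (4, 7); dR² = 146
sL = 60/122 = 30/61
sR = 60/146 = 30/73
mL = 1/2·sL + -1·sR = -735/4453
mR = -1·sL + 0·sR = -30/61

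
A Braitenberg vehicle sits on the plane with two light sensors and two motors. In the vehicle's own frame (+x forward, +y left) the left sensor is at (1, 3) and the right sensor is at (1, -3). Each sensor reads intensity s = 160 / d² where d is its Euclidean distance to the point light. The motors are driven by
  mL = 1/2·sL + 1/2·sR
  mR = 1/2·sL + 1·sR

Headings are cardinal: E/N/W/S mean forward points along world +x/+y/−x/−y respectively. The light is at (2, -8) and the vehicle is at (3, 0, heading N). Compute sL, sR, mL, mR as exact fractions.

32/17 160/97 2912/1649 4272/1649

left sensor world pos  = (0, 1); dL² = 85
right sensor world pos = (6, 1); dR² = 97
sL = 160/85 = 32/17
sR = 160/97 = 160/97
mL = 1/2·sL + 1/2·sR = 2912/1649
mR = 1/2·sL + 1·sR = 4272/1649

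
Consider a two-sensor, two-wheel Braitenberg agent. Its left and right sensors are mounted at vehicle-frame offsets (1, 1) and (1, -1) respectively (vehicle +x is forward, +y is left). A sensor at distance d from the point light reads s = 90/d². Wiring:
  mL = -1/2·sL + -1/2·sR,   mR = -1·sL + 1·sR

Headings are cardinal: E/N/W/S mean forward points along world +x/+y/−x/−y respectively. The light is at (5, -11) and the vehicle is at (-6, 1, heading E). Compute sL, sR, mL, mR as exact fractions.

90/269 90/221 -22050/59449 4320/59449

left sensor world pos  = (-5, 2); dL² = 269
right sensor world pos = (-5, 0); dR² = 221
sL = 90/269 = 90/269
sR = 90/221 = 90/221
mL = -1/2·sL + -1/2·sR = -22050/59449
mR = -1·sL + 1·sR = 4320/59449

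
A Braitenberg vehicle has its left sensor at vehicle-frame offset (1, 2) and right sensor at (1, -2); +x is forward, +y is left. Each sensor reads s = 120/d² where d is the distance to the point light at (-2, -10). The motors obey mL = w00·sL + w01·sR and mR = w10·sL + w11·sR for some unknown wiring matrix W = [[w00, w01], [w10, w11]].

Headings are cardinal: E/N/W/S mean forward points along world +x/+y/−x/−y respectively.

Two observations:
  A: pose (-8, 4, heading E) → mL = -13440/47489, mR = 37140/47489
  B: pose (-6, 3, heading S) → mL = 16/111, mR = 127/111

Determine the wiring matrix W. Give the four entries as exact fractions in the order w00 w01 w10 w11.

obs A: pose=(-8,4,E) → sL=120/281, sR=120/169, mL=-13440/47489, mR=37140/47489
obs B: pose=(-6,3,S) → sL=30/37, sR=2/3, mL=16/111, mR=127/111
sensor matrix S = [[120/281, 120/169], [30/37, 2/3]]; det S = -511360/1757093
solve [mL_A; mL_B] = S·[w00; w01] and [mR_A; mR_B] = S·[w10; w11]:
  w00 = 1, w01 = -1, w10 = 1, w11 = 1/2

1 -1 1 1/2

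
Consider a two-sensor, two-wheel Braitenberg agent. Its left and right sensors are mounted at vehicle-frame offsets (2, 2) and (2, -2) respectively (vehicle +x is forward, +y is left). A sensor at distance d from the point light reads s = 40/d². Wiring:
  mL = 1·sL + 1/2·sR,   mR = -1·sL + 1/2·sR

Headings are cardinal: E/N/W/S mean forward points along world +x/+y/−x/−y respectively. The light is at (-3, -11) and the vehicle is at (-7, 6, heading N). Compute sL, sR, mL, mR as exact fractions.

40/397 8/73 4508/28981 -1332/28981

left sensor world pos  = (-9, 8); dL² = 397
right sensor world pos = (-5, 8); dR² = 365
sL = 40/397 = 40/397
sR = 40/365 = 8/73
mL = 1·sL + 1/2·sR = 4508/28981
mR = -1·sL + 1/2·sR = -1332/28981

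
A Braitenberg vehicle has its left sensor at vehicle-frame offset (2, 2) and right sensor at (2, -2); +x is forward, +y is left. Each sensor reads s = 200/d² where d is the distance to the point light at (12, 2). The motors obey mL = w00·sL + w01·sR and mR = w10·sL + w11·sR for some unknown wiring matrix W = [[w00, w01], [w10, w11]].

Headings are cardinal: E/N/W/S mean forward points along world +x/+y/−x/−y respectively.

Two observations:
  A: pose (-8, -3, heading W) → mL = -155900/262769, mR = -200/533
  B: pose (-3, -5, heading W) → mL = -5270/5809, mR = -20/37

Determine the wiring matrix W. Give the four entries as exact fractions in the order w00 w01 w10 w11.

-1/2 -1 -1 0

obs A: pose=(-8,-3,W) → sL=200/533, sR=200/493, mL=-155900/262769, mR=-200/533
obs B: pose=(-3,-5,W) → sL=20/37, sR=100/157, mL=-5270/5809, mR=-20/37
sensor matrix S = [[200/533, 200/493], [20/37, 100/157]]; det S = 30096000/1526425121
solve [mL_A; mL_B] = S·[w00; w01] and [mR_A; mR_B] = S·[w10; w11]:
  w00 = -1/2, w01 = -1, w10 = -1, w11 = 0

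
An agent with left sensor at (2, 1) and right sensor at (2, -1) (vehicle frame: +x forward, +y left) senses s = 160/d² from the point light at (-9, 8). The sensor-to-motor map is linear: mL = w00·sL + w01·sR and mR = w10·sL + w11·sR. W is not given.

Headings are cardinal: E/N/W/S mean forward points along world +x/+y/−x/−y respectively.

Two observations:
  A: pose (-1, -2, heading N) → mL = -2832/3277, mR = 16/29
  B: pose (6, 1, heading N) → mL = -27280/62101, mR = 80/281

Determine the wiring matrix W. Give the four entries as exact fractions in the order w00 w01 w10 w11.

-1 1/2 0 1/2

obs A: pose=(-1,-2,N) → sL=160/113, sR=32/29, mL=-2832/3277, mR=16/29
obs B: pose=(6,1,N) → sL=160/221, sR=160/281, mL=-27280/62101, mR=80/281
sensor matrix S = [[160/113, 32/29], [160/221, 160/281]]; det S = 1495040/203504977
solve [mL_A; mL_B] = S·[w00; w01] and [mR_A; mR_B] = S·[w10; w11]:
  w00 = -1, w01 = 1/2, w10 = 0, w11 = 1/2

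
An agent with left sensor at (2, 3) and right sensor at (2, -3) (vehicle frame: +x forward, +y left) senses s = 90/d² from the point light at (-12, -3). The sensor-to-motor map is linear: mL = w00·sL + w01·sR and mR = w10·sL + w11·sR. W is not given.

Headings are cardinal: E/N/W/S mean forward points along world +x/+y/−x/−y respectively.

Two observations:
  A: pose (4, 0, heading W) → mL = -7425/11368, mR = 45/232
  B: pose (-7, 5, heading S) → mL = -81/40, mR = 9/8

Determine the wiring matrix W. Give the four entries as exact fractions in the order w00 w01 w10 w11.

-1 -1/2 0 1/2

obs A: pose=(4,0,W) → sL=45/98, sR=45/116, mL=-7425/11368, mR=45/232
obs B: pose=(-7,5,S) → sL=9/10, sR=9/4, mL=-81/40, mR=9/8
sensor matrix S = [[45/98, 45/116], [9/10, 9/4]]; det S = 972/1421
solve [mL_A; mL_B] = S·[w00; w01] and [mR_A; mR_B] = S·[w10; w11]:
  w00 = -1, w01 = -1/2, w10 = 0, w11 = 1/2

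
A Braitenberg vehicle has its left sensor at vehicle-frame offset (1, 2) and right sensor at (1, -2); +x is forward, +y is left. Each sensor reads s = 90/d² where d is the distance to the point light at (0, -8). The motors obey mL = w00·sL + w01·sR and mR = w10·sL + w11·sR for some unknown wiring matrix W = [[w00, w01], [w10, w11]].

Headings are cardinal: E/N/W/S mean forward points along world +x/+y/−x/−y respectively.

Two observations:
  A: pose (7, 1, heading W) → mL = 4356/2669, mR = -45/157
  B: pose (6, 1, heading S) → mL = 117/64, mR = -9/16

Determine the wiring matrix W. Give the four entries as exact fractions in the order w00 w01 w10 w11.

1 1 0 -1/2

obs A: pose=(7,1,W) → sL=18/17, sR=90/157, mL=4356/2669, mR=-45/157
obs B: pose=(6,1,S) → sL=45/64, sR=9/8, mL=117/64, mR=-9/16
sensor matrix S = [[18/17, 90/157], [45/64, 9/8]]; det S = 67311/85408
solve [mL_A; mL_B] = S·[w00; w01] and [mR_A; mR_B] = S·[w10; w11]:
  w00 = 1, w01 = 1, w10 = 0, w11 = -1/2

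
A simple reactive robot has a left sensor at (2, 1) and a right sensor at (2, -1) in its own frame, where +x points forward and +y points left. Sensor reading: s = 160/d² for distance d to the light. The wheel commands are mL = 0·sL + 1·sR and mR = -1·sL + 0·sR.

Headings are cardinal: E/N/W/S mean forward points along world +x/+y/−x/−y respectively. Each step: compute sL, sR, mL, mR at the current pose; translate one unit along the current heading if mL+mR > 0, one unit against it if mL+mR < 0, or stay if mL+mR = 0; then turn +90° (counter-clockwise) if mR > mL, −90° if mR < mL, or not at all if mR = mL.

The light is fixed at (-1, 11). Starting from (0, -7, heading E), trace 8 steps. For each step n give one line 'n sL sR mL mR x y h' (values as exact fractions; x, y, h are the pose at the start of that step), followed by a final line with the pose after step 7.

n=0: pose=(0,-7,E); sL=80/149, sR=16/37; mL=16/37, mR=-80/149; mL+mR=-576/5513 → advance -1; mR−mL=-5344/5513 → turn -1·90°
n=1: pose=(-1,-7,S); sL=160/401, sR=160/401; mL=160/401, mR=-160/401; mL+mR=0 → advance +0; mR−mL=-320/401 → turn -1·90°
n=2: pose=(-1,-7,W); sL=32/73, sR=160/293; mL=160/293, mR=-32/73; mL+mR=2304/21389 → advance +1; mR−mL=-21056/21389 → turn -1·90°
n=3: pose=(-2,-7,N); sL=8/13, sR=5/8; mL=5/8, mR=-8/13; mL+mR=1/104 → advance +1; mR−mL=-129/104 → turn -1·90°
n=4: pose=(-2,-6,E); sL=160/257, sR=32/65; mL=32/65, mR=-160/257; mL+mR=-2176/16705 → advance -1; mR−mL=-18624/16705 → turn -1·90°
n=5: pose=(-3,-6,S); sL=80/181, sR=16/37; mL=16/37, mR=-80/181; mL+mR=-64/6697 → advance -1; mR−mL=-5856/6697 → turn -1·90°
n=6: pose=(-3,-5,W); sL=32/61, sR=160/241; mL=160/241, mR=-32/61; mL+mR=2048/14701 → advance +1; mR−mL=-17472/14701 → turn -1·90°
n=7: pose=(-4,-5,N); sL=40/53, sR=4/5; mL=4/5, mR=-40/53; mL+mR=12/265 → advance +1; mR−mL=-412/265 → turn -1·90°

0 80/149 16/37 16/37 -80/149 0 -7 E
1 160/401 160/401 160/401 -160/401 -1 -7 S
2 32/73 160/293 160/293 -32/73 -1 -7 W
3 8/13 5/8 5/8 -8/13 -2 -7 N
4 160/257 32/65 32/65 -160/257 -2 -6 E
5 80/181 16/37 16/37 -80/181 -3 -6 S
6 32/61 160/241 160/241 -32/61 -3 -5 W
7 40/53 4/5 4/5 -40/53 -4 -5 N
final -4 -4 E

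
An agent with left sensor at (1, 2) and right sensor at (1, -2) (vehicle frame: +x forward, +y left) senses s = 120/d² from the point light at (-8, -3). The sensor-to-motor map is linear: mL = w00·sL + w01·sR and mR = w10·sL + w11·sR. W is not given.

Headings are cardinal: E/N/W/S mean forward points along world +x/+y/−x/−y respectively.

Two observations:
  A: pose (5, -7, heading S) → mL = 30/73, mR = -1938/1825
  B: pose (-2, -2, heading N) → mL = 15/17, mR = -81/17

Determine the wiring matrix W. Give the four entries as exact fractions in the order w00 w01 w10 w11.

obs A: pose=(5,-7,S) → sL=12/25, sR=60/73, mL=30/73, mR=-1938/1825
obs B: pose=(-2,-2,N) → sL=6, sR=30/17, mL=15/17, mR=-81/17
sensor matrix S = [[12/25, 60/73], [6, 30/17]]; det S = -25344/6205
solve [mL_A; mL_B] = S·[w00; w01] and [mR_A; mR_B] = S·[w10; w11]:
  w00 = 0, w01 = 1/2, w10 = -1/2, w11 = -1

0 1/2 -1/2 -1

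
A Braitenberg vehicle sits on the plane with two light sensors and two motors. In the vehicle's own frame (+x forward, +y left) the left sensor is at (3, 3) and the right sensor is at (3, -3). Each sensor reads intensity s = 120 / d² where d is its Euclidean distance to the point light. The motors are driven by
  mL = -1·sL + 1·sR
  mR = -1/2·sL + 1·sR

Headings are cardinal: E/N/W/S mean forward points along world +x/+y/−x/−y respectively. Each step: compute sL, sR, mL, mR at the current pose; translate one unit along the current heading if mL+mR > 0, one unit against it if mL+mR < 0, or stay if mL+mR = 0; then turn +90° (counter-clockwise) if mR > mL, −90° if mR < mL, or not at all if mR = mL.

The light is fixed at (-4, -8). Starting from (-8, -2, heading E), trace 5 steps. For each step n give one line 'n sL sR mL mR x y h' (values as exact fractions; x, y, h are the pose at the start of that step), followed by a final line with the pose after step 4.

0 60/41 12 432/41 462/41 -8 -2 E
1 40/39 40/27 160/351 340/351 -7 -2 N
2 30/13 15/17 -315/221 -60/221 -7 -1 W
3 120/17 120/41 -2880/697 -420/697 -6 -1 S
4 60/61 60/13 2880/793 3270/793 -6 0 E
final -5 0 N

n=0: pose=(-8,-2,E); sL=60/41, sR=12; mL=432/41, mR=462/41; mL+mR=894/41 → advance +1; mR−mL=30/41 → turn +1·90°
n=1: pose=(-7,-2,N); sL=40/39, sR=40/27; mL=160/351, mR=340/351; mL+mR=500/351 → advance +1; mR−mL=20/39 → turn +1·90°
n=2: pose=(-7,-1,W); sL=30/13, sR=15/17; mL=-315/221, mR=-60/221; mL+mR=-375/221 → advance -1; mR−mL=15/13 → turn +1·90°
n=3: pose=(-6,-1,S); sL=120/17, sR=120/41; mL=-2880/697, mR=-420/697; mL+mR=-3300/697 → advance -1; mR−mL=60/17 → turn +1·90°
n=4: pose=(-6,0,E); sL=60/61, sR=60/13; mL=2880/793, mR=3270/793; mL+mR=6150/793 → advance +1; mR−mL=30/61 → turn +1·90°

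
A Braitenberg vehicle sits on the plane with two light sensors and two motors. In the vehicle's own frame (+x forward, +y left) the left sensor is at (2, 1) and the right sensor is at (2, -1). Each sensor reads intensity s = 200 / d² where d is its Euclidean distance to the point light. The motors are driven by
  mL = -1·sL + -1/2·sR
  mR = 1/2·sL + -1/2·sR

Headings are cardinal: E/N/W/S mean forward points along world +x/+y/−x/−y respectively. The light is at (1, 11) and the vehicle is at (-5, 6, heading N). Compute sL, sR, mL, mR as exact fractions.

100/29 100/17 -3150/493 -600/493

left sensor world pos  = (-6, 8); dL² = 58
right sensor world pos = (-4, 8); dR² = 34
sL = 200/58 = 100/29
sR = 200/34 = 100/17
mL = -1·sL + -1/2·sR = -3150/493
mR = 1/2·sL + -1/2·sR = -600/493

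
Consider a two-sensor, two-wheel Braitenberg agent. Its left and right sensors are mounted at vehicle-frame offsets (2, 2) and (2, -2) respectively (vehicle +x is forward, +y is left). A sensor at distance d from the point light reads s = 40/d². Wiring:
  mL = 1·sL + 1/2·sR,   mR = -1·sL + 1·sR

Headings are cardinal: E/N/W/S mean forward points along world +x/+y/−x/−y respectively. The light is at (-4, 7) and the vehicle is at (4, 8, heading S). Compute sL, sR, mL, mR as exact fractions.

left sensor world pos  = (6, 6); dL² = 101
right sensor world pos = (2, 6); dR² = 37
sL = 40/101 = 40/101
sR = 40/37 = 40/37
mL = 1·sL + 1/2·sR = 3500/3737
mR = -1·sL + 1·sR = 2560/3737

40/101 40/37 3500/3737 2560/3737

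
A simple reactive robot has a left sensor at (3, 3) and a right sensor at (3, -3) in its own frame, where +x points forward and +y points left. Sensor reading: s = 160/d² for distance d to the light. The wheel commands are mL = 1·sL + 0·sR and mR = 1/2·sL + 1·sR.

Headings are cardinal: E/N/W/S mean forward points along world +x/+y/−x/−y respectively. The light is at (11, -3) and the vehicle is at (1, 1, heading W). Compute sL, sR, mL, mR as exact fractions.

16/17 80/109 16/17 2232/1853

left sensor world pos  = (-2, -2); dL² = 170
right sensor world pos = (-2, 4); dR² = 218
sL = 160/170 = 16/17
sR = 160/218 = 80/109
mL = 1·sL + 0·sR = 16/17
mR = 1/2·sL + 1·sR = 2232/1853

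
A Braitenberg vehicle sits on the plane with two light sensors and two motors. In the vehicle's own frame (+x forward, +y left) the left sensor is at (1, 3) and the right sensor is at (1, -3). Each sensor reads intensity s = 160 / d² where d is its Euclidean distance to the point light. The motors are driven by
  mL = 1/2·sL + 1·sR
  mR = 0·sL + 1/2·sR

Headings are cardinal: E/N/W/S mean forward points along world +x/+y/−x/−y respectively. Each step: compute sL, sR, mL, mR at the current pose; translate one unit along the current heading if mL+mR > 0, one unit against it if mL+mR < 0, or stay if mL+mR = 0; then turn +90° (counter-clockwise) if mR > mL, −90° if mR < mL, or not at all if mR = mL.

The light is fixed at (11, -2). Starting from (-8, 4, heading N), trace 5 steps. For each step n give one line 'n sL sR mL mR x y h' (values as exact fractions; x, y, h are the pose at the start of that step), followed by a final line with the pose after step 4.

n=0: pose=(-8,4,N); sL=160/533, sR=32/61; mL=21936/32513, mR=16/61; mL+mR=30464/32513 → advance +1; mR−mL=-13408/32513 → turn -1·90°
n=1: pose=(-8,5,E); sL=20/53, sR=8/17; mL=594/901, mR=4/17; mL+mR=806/901 → advance +1; mR−mL=-382/901 → turn -1·90°
n=2: pose=(-7,5,S); sL=160/261, sR=160/477; mL=2960/4611, mR=80/477; mL+mR=11200/13833 → advance +1; mR−mL=-6560/13833 → turn -1·90°
n=3: pose=(-7,4,W); sL=16/37, sR=80/221; mL=4728/8177, mR=40/221; mL+mR=6208/8177 → advance +1; mR−mL=-3248/8177 → turn -1·90°
n=4: pose=(-8,4,N); sL=160/533, sR=32/61; mL=21936/32513, mR=16/61; mL+mR=30464/32513 → advance +1; mR−mL=-13408/32513 → turn -1·90°

0 160/533 32/61 21936/32513 16/61 -8 4 N
1 20/53 8/17 594/901 4/17 -8 5 E
2 160/261 160/477 2960/4611 80/477 -7 5 S
3 16/37 80/221 4728/8177 40/221 -7 4 W
4 160/533 32/61 21936/32513 16/61 -8 4 N
final -8 5 E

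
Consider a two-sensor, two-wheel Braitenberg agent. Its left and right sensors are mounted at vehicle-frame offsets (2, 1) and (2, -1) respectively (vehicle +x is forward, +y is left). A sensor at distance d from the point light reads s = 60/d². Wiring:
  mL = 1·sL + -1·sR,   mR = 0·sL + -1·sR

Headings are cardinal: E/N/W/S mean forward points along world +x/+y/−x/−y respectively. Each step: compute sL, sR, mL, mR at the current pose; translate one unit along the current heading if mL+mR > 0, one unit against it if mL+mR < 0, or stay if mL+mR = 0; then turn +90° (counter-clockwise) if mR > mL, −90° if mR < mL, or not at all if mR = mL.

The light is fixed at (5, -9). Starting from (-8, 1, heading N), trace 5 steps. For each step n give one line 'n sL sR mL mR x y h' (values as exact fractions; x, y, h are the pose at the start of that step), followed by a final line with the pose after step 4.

n=0: pose=(-8,1,N); sL=3/17, sR=5/24; mL=-13/408, mR=-5/24; mL+mR=-49/204 → advance -1; mR−mL=-3/17 → turn -1·90°
n=1: pose=(-8,0,E); sL=60/221, sR=12/37; mL=-432/8177, mR=-12/37; mL+mR=-3084/8177 → advance -1; mR−mL=-60/221 → turn -1·90°
n=2: pose=(-9,0,S); sL=30/109, sR=30/137; mL=840/14933, mR=-30/137; mL+mR=-2430/14933 → advance -1; mR−mL=-30/109 → turn -1·90°
n=3: pose=(-9,1,W); sL=60/337, sR=60/377; mL=2400/127049, mR=-60/377; mL+mR=-17820/127049 → advance -1; mR−mL=-60/337 → turn -1·90°
n=4: pose=(-8,1,N); sL=3/17, sR=5/24; mL=-13/408, mR=-5/24; mL+mR=-49/204 → advance -1; mR−mL=-3/17 → turn -1·90°

0 3/17 5/24 -13/408 -5/24 -8 1 N
1 60/221 12/37 -432/8177 -12/37 -8 0 E
2 30/109 30/137 840/14933 -30/137 -9 0 S
3 60/337 60/377 2400/127049 -60/377 -9 1 W
4 3/17 5/24 -13/408 -5/24 -8 1 N
final -8 0 E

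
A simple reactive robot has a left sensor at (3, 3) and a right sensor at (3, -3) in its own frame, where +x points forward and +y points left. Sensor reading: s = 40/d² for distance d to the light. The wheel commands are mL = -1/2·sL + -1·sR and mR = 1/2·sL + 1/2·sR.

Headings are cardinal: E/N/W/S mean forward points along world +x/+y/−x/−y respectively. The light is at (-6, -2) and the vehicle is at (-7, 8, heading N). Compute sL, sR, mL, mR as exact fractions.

left sensor world pos  = (-10, 11); dL² = 185
right sensor world pos = (-4, 11); dR² = 173
sL = 40/185 = 8/37
sR = 40/173 = 40/173
mL = -1/2·sL + -1·sR = -2172/6401
mR = 1/2·sL + 1/2·sR = 1432/6401

8/37 40/173 -2172/6401 1432/6401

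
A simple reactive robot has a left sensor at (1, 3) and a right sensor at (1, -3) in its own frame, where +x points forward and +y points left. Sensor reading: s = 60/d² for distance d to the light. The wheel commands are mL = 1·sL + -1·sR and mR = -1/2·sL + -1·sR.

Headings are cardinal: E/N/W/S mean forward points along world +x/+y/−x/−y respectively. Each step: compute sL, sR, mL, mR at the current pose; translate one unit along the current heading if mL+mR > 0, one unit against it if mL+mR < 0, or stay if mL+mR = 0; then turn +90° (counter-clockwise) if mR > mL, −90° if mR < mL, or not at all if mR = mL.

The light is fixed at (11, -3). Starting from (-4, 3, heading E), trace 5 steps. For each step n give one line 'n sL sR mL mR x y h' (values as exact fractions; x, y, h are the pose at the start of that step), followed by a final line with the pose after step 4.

0 60/277 12/41 -864/11357 -4554/11357 -4 3 E
1 30/97 30/193 2880/18721 -5805/18721 -5 3 S
2 12/61 60/389 1008/23729 -5994/23729 -5 4 W
3 15/97 15/52 -675/5044 -1845/5044 -4 4 N
4 60/277 12/41 -864/11357 -4554/11357 -4 3 E
final -5 3 S

n=0: pose=(-4,3,E); sL=60/277, sR=12/41; mL=-864/11357, mR=-4554/11357; mL+mR=-5418/11357 → advance -1; mR−mL=-90/277 → turn -1·90°
n=1: pose=(-5,3,S); sL=30/97, sR=30/193; mL=2880/18721, mR=-5805/18721; mL+mR=-2925/18721 → advance -1; mR−mL=-45/97 → turn -1·90°
n=2: pose=(-5,4,W); sL=12/61, sR=60/389; mL=1008/23729, mR=-5994/23729; mL+mR=-4986/23729 → advance -1; mR−mL=-18/61 → turn -1·90°
n=3: pose=(-4,4,N); sL=15/97, sR=15/52; mL=-675/5044, mR=-1845/5044; mL+mR=-630/1261 → advance -1; mR−mL=-45/194 → turn -1·90°
n=4: pose=(-4,3,E); sL=60/277, sR=12/41; mL=-864/11357, mR=-4554/11357; mL+mR=-5418/11357 → advance -1; mR−mL=-90/277 → turn -1·90°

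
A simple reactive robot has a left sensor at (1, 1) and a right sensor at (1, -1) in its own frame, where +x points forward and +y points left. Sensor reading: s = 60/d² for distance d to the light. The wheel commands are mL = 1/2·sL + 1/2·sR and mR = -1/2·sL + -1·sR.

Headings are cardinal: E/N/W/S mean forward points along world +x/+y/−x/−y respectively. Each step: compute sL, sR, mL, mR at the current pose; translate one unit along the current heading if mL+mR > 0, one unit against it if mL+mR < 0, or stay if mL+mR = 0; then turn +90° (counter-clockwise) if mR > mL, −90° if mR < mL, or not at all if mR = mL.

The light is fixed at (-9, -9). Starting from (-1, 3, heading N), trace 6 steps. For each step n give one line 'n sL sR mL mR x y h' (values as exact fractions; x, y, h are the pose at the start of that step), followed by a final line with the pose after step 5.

0 30/109 6/25 702/2725 -1029/2725 -1 3 N
1 4/15 60/181 812/2715 -1262/2715 -1 2 E
2 15/41 15/34 1125/2788 -435/697 -2 2 S
3 60/157 12/41 2172/6437 -3114/6437 -2 3 W
4 30/109 6/25 702/2725 -1029/2725 -1 3 N
5 4/15 60/181 812/2715 -1262/2715 -1 2 E
final -2 2 S

n=0: pose=(-1,3,N); sL=30/109, sR=6/25; mL=702/2725, mR=-1029/2725; mL+mR=-3/25 → advance -1; mR−mL=-1731/2725 → turn -1·90°
n=1: pose=(-1,2,E); sL=4/15, sR=60/181; mL=812/2715, mR=-1262/2715; mL+mR=-30/181 → advance -1; mR−mL=-2074/2715 → turn -1·90°
n=2: pose=(-2,2,S); sL=15/41, sR=15/34; mL=1125/2788, mR=-435/697; mL+mR=-15/68 → advance -1; mR−mL=-2865/2788 → turn -1·90°
n=3: pose=(-2,3,W); sL=60/157, sR=12/41; mL=2172/6437, mR=-3114/6437; mL+mR=-6/41 → advance -1; mR−mL=-5286/6437 → turn -1·90°
n=4: pose=(-1,3,N); sL=30/109, sR=6/25; mL=702/2725, mR=-1029/2725; mL+mR=-3/25 → advance -1; mR−mL=-1731/2725 → turn -1·90°
n=5: pose=(-1,2,E); sL=4/15, sR=60/181; mL=812/2715, mR=-1262/2715; mL+mR=-30/181 → advance -1; mR−mL=-2074/2715 → turn -1·90°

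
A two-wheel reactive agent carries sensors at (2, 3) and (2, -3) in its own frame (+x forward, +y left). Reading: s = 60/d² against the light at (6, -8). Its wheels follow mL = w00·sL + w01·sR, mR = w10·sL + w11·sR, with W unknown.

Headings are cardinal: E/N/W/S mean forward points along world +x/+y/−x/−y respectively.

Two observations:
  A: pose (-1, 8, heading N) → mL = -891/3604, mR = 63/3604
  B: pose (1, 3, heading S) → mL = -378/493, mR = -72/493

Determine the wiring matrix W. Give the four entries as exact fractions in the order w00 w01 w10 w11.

obs A: pose=(-1,8,N) → sL=15/106, sR=3/17, mL=-891/3604, mR=63/3604
obs B: pose=(1,3,S) → sL=12/17, sR=12/29, mL=-378/493, mR=-72/493
sensor matrix S = [[15/106, 3/17], [12/17, 12/29]]; det S = -29322/444193
solve [mL_A; mL_B] = S·[w00; w01] and [mR_A; mR_B] = S·[w10; w11]:
  w00 = -1/2, w01 = -1, w10 = -1/2, w11 = 1/2

-1/2 -1 -1/2 1/2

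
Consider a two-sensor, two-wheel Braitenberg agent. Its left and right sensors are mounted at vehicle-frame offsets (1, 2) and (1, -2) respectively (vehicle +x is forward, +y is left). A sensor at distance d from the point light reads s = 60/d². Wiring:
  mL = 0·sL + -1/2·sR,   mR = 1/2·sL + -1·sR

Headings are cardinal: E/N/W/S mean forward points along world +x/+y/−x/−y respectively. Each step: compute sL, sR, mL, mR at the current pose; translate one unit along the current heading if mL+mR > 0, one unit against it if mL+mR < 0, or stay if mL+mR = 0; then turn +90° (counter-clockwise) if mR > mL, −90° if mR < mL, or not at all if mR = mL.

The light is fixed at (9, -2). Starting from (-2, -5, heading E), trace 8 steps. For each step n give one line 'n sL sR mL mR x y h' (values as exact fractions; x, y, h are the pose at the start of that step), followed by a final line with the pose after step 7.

0 60/101 12/25 -6/25 -462/2525 -2 -5 E
1 3/10 15/26 -15/52 -111/260 -3 -5 N
2 12/25 60/157 -30/157 -558/3925 -3 -6 E
3 10/39 6/13 -3/13 -1/3 -4 -6 N
4 20/51 60/193 -30/193 -1130/9843 -4 -7 E
5 15/68 3/8 -3/16 -9/34 -5 -7 N
6 12/37 60/233 -30/233 -822/8621 -5 -8 E
7 30/157 30/97 -15/97 -3255/15229 -6 -8 N
final -6 -9 E

n=0: pose=(-2,-5,E); sL=60/101, sR=12/25; mL=-6/25, mR=-462/2525; mL+mR=-1068/2525 → advance -1; mR−mL=144/2525 → turn +1·90°
n=1: pose=(-3,-5,N); sL=3/10, sR=15/26; mL=-15/52, mR=-111/260; mL+mR=-93/130 → advance -1; mR−mL=-9/65 → turn -1·90°
n=2: pose=(-3,-6,E); sL=12/25, sR=60/157; mL=-30/157, mR=-558/3925; mL+mR=-1308/3925 → advance -1; mR−mL=192/3925 → turn +1·90°
n=3: pose=(-4,-6,N); sL=10/39, sR=6/13; mL=-3/13, mR=-1/3; mL+mR=-22/39 → advance -1; mR−mL=-4/39 → turn -1·90°
n=4: pose=(-4,-7,E); sL=20/51, sR=60/193; mL=-30/193, mR=-1130/9843; mL+mR=-2660/9843 → advance -1; mR−mL=400/9843 → turn +1·90°
n=5: pose=(-5,-7,N); sL=15/68, sR=3/8; mL=-3/16, mR=-9/34; mL+mR=-123/272 → advance -1; mR−mL=-21/272 → turn -1·90°
n=6: pose=(-5,-8,E); sL=12/37, sR=60/233; mL=-30/233, mR=-822/8621; mL+mR=-1932/8621 → advance -1; mR−mL=288/8621 → turn +1·90°
n=7: pose=(-6,-8,N); sL=30/157, sR=30/97; mL=-15/97, mR=-3255/15229; mL+mR=-5610/15229 → advance -1; mR−mL=-900/15229 → turn -1·90°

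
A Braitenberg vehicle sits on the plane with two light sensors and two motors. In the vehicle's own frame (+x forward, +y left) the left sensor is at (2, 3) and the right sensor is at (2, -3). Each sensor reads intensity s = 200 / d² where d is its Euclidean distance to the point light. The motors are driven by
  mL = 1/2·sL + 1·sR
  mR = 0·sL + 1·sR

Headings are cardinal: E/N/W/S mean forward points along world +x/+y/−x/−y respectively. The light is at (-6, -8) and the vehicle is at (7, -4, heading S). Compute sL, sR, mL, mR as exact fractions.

left sensor world pos  = (10, -6); dL² = 260
right sensor world pos = (4, -6); dR² = 104
sL = 200/260 = 10/13
sR = 200/104 = 25/13
mL = 1/2·sL + 1·sR = 30/13
mR = 0·sL + 1·sR = 25/13

10/13 25/13 30/13 25/13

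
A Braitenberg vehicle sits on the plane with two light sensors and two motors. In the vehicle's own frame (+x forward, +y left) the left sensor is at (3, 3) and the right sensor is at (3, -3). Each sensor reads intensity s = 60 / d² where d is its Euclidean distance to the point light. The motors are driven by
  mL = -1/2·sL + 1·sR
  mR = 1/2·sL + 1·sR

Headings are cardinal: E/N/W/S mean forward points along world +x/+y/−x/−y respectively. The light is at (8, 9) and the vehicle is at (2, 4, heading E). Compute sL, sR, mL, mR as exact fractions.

60/13 60/73 -1410/949 2970/949

left sensor world pos  = (5, 7); dL² = 13
right sensor world pos = (5, 1); dR² = 73
sL = 60/13 = 60/13
sR = 60/73 = 60/73
mL = -1/2·sL + 1·sR = -1410/949
mR = 1/2·sL + 1·sR = 2970/949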